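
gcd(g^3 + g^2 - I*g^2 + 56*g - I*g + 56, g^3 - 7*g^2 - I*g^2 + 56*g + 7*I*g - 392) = g^2 - I*g + 56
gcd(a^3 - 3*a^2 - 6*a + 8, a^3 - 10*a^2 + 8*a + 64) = a^2 - 2*a - 8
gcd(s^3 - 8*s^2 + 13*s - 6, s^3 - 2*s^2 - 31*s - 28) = 1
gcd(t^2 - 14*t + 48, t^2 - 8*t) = t - 8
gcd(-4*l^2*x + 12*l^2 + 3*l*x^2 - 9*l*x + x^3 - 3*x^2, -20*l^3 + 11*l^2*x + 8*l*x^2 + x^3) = -4*l^2 + 3*l*x + x^2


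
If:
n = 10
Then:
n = 10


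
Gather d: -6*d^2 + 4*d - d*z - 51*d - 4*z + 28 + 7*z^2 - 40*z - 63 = -6*d^2 + d*(-z - 47) + 7*z^2 - 44*z - 35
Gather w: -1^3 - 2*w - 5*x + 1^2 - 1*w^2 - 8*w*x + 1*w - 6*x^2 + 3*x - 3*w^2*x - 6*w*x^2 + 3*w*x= w^2*(-3*x - 1) + w*(-6*x^2 - 5*x - 1) - 6*x^2 - 2*x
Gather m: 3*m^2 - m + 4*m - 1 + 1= 3*m^2 + 3*m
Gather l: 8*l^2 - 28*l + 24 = 8*l^2 - 28*l + 24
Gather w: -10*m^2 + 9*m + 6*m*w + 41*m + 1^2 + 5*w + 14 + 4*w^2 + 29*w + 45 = -10*m^2 + 50*m + 4*w^2 + w*(6*m + 34) + 60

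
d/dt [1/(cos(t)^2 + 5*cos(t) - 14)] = (2*cos(t) + 5)*sin(t)/(cos(t)^2 + 5*cos(t) - 14)^2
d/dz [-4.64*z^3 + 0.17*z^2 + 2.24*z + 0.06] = -13.92*z^2 + 0.34*z + 2.24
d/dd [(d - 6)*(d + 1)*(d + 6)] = 3*d^2 + 2*d - 36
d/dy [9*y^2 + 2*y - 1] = 18*y + 2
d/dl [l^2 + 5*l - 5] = 2*l + 5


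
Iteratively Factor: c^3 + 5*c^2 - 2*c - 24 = (c - 2)*(c^2 + 7*c + 12) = (c - 2)*(c + 4)*(c + 3)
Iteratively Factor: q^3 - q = (q - 1)*(q^2 + q) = (q - 1)*(q + 1)*(q)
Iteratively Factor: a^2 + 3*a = (a + 3)*(a)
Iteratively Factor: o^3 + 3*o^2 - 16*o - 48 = (o + 4)*(o^2 - o - 12) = (o + 3)*(o + 4)*(o - 4)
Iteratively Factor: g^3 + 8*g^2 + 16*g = (g)*(g^2 + 8*g + 16) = g*(g + 4)*(g + 4)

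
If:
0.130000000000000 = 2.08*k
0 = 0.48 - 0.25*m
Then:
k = 0.06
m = 1.92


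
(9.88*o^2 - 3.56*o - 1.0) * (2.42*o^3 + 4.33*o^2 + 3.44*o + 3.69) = 23.9096*o^5 + 34.1652*o^4 + 16.1524*o^3 + 19.8808*o^2 - 16.5764*o - 3.69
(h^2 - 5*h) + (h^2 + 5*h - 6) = 2*h^2 - 6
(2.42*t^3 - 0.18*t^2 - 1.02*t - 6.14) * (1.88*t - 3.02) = 4.5496*t^4 - 7.6468*t^3 - 1.374*t^2 - 8.4628*t + 18.5428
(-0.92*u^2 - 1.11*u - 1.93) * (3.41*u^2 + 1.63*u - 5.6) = -3.1372*u^4 - 5.2847*u^3 - 3.2386*u^2 + 3.0701*u + 10.808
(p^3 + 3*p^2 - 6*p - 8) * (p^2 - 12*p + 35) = p^5 - 9*p^4 - 7*p^3 + 169*p^2 - 114*p - 280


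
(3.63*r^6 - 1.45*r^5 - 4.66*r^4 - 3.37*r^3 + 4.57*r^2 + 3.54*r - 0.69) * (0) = 0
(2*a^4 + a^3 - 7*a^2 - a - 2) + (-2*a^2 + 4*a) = 2*a^4 + a^3 - 9*a^2 + 3*a - 2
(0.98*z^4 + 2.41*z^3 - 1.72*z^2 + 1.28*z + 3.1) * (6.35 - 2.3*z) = -2.254*z^5 + 0.68*z^4 + 19.2595*z^3 - 13.866*z^2 + 0.998*z + 19.685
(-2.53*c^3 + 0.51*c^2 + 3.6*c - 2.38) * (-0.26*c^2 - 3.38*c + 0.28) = 0.6578*c^5 + 8.4188*c^4 - 3.3682*c^3 - 11.4064*c^2 + 9.0524*c - 0.6664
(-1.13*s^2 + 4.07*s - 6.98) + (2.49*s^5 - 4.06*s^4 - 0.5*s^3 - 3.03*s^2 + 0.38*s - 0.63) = 2.49*s^5 - 4.06*s^4 - 0.5*s^3 - 4.16*s^2 + 4.45*s - 7.61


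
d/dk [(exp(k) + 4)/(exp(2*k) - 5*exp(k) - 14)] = (-(exp(k) + 4)*(2*exp(k) - 5) + exp(2*k) - 5*exp(k) - 14)*exp(k)/(-exp(2*k) + 5*exp(k) + 14)^2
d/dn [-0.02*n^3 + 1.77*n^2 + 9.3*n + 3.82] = -0.06*n^2 + 3.54*n + 9.3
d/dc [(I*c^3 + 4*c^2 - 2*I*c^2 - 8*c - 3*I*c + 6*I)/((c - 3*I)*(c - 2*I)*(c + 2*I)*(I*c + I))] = (-c^4 + 2*c^3*(2 + I) + c^2*(6 - 5*I) + 4*c*(2 - I) - 8 - 12*I)/(c^6 + 2*c^5 + 9*c^4 + 16*c^3 + 24*c^2 + 32*c + 16)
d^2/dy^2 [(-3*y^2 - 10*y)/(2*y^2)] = -10/y^3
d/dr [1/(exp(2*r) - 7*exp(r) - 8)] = (7 - 2*exp(r))*exp(r)/(-exp(2*r) + 7*exp(r) + 8)^2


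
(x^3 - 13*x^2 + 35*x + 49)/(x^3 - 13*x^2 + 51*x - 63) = (x^2 - 6*x - 7)/(x^2 - 6*x + 9)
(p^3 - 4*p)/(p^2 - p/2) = 2*(p^2 - 4)/(2*p - 1)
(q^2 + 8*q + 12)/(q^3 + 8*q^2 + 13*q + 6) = (q + 2)/(q^2 + 2*q + 1)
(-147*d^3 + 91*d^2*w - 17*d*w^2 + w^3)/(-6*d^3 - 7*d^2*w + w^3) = (49*d^2 - 14*d*w + w^2)/(2*d^2 + 3*d*w + w^2)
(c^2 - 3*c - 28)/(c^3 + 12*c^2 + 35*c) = (c^2 - 3*c - 28)/(c*(c^2 + 12*c + 35))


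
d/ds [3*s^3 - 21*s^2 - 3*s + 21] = 9*s^2 - 42*s - 3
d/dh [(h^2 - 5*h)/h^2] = 5/h^2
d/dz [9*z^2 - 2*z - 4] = 18*z - 2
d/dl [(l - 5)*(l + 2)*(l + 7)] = 3*l^2 + 8*l - 31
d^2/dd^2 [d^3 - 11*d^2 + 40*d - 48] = 6*d - 22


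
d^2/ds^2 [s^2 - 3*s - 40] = 2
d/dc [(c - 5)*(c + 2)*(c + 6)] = 3*c^2 + 6*c - 28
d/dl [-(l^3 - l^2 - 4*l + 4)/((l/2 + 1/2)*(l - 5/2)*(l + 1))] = 4*(-l^3 + l^2 + 34*l - 52)/(4*l^5 - 8*l^4 - 23*l^3 + 19*l^2 + 55*l + 25)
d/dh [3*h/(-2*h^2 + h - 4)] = 6*(h^2 - 2)/(4*h^4 - 4*h^3 + 17*h^2 - 8*h + 16)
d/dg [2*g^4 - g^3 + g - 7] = 8*g^3 - 3*g^2 + 1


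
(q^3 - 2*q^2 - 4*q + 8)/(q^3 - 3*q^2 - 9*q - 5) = (-q^3 + 2*q^2 + 4*q - 8)/(-q^3 + 3*q^2 + 9*q + 5)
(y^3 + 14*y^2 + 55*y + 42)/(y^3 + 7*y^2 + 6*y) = (y + 7)/y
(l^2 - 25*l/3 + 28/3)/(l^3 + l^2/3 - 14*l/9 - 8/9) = 3*(l - 7)/(3*l^2 + 5*l + 2)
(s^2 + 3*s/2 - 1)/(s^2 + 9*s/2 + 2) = (2*s^2 + 3*s - 2)/(2*s^2 + 9*s + 4)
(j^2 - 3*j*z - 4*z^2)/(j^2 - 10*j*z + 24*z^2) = (-j - z)/(-j + 6*z)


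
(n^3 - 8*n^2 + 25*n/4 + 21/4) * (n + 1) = n^4 - 7*n^3 - 7*n^2/4 + 23*n/2 + 21/4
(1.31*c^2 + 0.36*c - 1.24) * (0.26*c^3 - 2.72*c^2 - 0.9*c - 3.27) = 0.3406*c^5 - 3.4696*c^4 - 2.4806*c^3 - 1.2349*c^2 - 0.0611999999999999*c + 4.0548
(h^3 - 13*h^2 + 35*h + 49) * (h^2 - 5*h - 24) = h^5 - 18*h^4 + 76*h^3 + 186*h^2 - 1085*h - 1176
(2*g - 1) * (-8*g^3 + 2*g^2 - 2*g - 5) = -16*g^4 + 12*g^3 - 6*g^2 - 8*g + 5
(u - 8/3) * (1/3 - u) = -u^2 + 3*u - 8/9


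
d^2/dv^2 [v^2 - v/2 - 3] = 2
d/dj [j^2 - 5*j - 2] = 2*j - 5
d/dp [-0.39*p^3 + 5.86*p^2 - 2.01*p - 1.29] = -1.17*p^2 + 11.72*p - 2.01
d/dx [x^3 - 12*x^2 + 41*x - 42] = 3*x^2 - 24*x + 41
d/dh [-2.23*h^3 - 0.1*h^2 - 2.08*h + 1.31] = -6.69*h^2 - 0.2*h - 2.08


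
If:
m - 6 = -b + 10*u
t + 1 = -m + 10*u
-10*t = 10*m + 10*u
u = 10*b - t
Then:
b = -76/99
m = 760/99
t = -769/99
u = 1/11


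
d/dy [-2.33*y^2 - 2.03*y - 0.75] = -4.66*y - 2.03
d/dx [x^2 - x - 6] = 2*x - 1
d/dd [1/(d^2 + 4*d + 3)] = 2*(-d - 2)/(d^2 + 4*d + 3)^2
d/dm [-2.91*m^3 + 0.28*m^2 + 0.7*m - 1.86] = -8.73*m^2 + 0.56*m + 0.7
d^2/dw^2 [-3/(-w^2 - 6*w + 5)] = 6*(-w^2 - 6*w + 4*(w + 3)^2 + 5)/(w^2 + 6*w - 5)^3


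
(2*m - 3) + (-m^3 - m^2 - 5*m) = -m^3 - m^2 - 3*m - 3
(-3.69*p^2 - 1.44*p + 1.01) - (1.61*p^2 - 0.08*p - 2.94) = -5.3*p^2 - 1.36*p + 3.95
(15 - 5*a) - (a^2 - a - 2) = -a^2 - 4*a + 17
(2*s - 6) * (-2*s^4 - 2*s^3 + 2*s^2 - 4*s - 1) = -4*s^5 + 8*s^4 + 16*s^3 - 20*s^2 + 22*s + 6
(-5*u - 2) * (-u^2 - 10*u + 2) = 5*u^3 + 52*u^2 + 10*u - 4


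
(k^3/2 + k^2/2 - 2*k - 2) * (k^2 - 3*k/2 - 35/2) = k^5/2 - k^4/4 - 23*k^3/2 - 31*k^2/4 + 38*k + 35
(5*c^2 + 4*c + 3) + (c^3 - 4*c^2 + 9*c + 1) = c^3 + c^2 + 13*c + 4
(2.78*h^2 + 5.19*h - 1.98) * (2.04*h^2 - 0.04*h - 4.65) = 5.6712*h^4 + 10.4764*h^3 - 17.1738*h^2 - 24.0543*h + 9.207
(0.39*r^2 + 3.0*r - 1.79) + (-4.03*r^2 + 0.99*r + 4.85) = -3.64*r^2 + 3.99*r + 3.06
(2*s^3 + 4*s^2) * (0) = 0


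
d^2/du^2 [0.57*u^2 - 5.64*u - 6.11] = 1.14000000000000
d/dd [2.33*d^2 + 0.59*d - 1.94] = 4.66*d + 0.59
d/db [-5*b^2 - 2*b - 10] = -10*b - 2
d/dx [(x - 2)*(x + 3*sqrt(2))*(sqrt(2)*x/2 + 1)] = 3*sqrt(2)*x^2/2 - 2*sqrt(2)*x + 8*x - 8 + 3*sqrt(2)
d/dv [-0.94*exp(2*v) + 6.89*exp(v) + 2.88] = (6.89 - 1.88*exp(v))*exp(v)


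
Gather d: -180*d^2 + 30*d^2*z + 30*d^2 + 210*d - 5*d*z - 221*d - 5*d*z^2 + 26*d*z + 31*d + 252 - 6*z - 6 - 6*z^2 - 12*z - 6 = d^2*(30*z - 150) + d*(-5*z^2 + 21*z + 20) - 6*z^2 - 18*z + 240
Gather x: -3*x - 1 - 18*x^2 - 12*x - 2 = -18*x^2 - 15*x - 3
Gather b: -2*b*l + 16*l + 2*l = -2*b*l + 18*l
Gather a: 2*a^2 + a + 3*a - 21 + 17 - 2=2*a^2 + 4*a - 6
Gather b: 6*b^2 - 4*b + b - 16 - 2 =6*b^2 - 3*b - 18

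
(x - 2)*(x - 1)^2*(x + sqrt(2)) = x^4 - 4*x^3 + sqrt(2)*x^3 - 4*sqrt(2)*x^2 + 5*x^2 - 2*x + 5*sqrt(2)*x - 2*sqrt(2)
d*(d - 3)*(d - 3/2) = d^3 - 9*d^2/2 + 9*d/2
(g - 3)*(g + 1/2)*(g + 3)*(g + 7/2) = g^4 + 4*g^3 - 29*g^2/4 - 36*g - 63/4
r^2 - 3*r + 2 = (r - 2)*(r - 1)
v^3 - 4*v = v*(v - 2)*(v + 2)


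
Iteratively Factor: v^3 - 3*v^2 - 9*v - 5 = (v + 1)*(v^2 - 4*v - 5) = (v + 1)^2*(v - 5)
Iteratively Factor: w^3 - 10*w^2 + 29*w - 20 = (w - 1)*(w^2 - 9*w + 20) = (w - 4)*(w - 1)*(w - 5)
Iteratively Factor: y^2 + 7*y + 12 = (y + 4)*(y + 3)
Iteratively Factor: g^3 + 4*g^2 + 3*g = (g)*(g^2 + 4*g + 3) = g*(g + 3)*(g + 1)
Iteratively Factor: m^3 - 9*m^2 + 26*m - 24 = (m - 3)*(m^2 - 6*m + 8) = (m - 3)*(m - 2)*(m - 4)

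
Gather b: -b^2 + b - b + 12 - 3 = 9 - b^2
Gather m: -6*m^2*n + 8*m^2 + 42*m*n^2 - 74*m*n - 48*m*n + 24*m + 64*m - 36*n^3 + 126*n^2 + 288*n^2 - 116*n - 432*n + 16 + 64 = m^2*(8 - 6*n) + m*(42*n^2 - 122*n + 88) - 36*n^3 + 414*n^2 - 548*n + 80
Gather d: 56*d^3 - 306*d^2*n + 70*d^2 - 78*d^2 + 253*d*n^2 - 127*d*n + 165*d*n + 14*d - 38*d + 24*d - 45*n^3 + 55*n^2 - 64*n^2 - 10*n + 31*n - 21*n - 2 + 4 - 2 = 56*d^3 + d^2*(-306*n - 8) + d*(253*n^2 + 38*n) - 45*n^3 - 9*n^2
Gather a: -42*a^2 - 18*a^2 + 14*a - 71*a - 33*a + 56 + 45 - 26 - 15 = -60*a^2 - 90*a + 60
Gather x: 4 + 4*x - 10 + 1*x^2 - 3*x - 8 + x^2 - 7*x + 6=2*x^2 - 6*x - 8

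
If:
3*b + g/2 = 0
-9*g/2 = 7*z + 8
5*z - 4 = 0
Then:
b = 68/135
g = -136/45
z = 4/5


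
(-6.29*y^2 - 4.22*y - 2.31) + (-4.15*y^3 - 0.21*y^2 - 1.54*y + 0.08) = -4.15*y^3 - 6.5*y^2 - 5.76*y - 2.23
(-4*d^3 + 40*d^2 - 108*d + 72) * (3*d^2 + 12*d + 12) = -12*d^5 + 72*d^4 + 108*d^3 - 600*d^2 - 432*d + 864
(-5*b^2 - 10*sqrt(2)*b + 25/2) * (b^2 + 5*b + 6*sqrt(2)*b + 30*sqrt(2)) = -5*b^4 - 40*sqrt(2)*b^3 - 25*b^3 - 200*sqrt(2)*b^2 - 215*b^2/2 - 1075*b/2 + 75*sqrt(2)*b + 375*sqrt(2)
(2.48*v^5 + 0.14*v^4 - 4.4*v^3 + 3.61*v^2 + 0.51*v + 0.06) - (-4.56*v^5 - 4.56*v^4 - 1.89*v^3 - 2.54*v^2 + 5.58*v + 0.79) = 7.04*v^5 + 4.7*v^4 - 2.51*v^3 + 6.15*v^2 - 5.07*v - 0.73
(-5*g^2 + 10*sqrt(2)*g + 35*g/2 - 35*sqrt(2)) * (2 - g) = 5*g^3 - 55*g^2/2 - 10*sqrt(2)*g^2 + 35*g + 55*sqrt(2)*g - 70*sqrt(2)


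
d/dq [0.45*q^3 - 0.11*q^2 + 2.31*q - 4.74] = 1.35*q^2 - 0.22*q + 2.31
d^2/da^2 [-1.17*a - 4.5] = 0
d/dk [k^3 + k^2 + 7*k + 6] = 3*k^2 + 2*k + 7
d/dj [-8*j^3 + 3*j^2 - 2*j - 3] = -24*j^2 + 6*j - 2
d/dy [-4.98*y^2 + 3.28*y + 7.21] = 3.28 - 9.96*y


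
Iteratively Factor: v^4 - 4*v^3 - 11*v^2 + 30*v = (v + 3)*(v^3 - 7*v^2 + 10*v) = (v - 2)*(v + 3)*(v^2 - 5*v) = (v - 5)*(v - 2)*(v + 3)*(v)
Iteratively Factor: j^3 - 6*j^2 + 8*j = (j - 4)*(j^2 - 2*j) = (j - 4)*(j - 2)*(j)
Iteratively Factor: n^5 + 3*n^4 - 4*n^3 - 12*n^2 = (n)*(n^4 + 3*n^3 - 4*n^2 - 12*n) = n^2*(n^3 + 3*n^2 - 4*n - 12) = n^2*(n + 3)*(n^2 - 4) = n^2*(n + 2)*(n + 3)*(n - 2)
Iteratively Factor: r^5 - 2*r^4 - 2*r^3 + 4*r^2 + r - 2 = (r - 1)*(r^4 - r^3 - 3*r^2 + r + 2) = (r - 1)*(r + 1)*(r^3 - 2*r^2 - r + 2) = (r - 2)*(r - 1)*(r + 1)*(r^2 - 1) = (r - 2)*(r - 1)*(r + 1)^2*(r - 1)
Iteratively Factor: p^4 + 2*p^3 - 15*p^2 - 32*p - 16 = (p + 4)*(p^3 - 2*p^2 - 7*p - 4) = (p + 1)*(p + 4)*(p^2 - 3*p - 4) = (p + 1)^2*(p + 4)*(p - 4)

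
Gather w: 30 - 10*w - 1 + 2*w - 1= 28 - 8*w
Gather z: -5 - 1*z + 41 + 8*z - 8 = 7*z + 28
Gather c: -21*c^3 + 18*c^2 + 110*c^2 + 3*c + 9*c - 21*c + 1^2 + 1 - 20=-21*c^3 + 128*c^2 - 9*c - 18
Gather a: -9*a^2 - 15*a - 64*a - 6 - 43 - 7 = -9*a^2 - 79*a - 56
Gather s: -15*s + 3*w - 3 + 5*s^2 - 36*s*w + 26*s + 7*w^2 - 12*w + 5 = 5*s^2 + s*(11 - 36*w) + 7*w^2 - 9*w + 2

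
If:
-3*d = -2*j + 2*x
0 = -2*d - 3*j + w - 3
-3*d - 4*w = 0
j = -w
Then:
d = -3/5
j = -9/20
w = 9/20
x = 9/20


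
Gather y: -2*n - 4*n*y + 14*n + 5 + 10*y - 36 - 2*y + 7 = 12*n + y*(8 - 4*n) - 24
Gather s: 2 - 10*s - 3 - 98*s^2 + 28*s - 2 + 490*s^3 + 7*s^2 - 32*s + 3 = 490*s^3 - 91*s^2 - 14*s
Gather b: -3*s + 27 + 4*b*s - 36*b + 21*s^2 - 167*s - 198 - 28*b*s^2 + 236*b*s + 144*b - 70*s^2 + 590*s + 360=b*(-28*s^2 + 240*s + 108) - 49*s^2 + 420*s + 189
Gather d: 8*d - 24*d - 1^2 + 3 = 2 - 16*d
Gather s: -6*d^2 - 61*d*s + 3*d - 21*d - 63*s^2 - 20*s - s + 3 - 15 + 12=-6*d^2 - 18*d - 63*s^2 + s*(-61*d - 21)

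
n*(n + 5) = n^2 + 5*n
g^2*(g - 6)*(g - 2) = g^4 - 8*g^3 + 12*g^2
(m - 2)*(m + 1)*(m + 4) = m^3 + 3*m^2 - 6*m - 8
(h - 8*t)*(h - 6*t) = h^2 - 14*h*t + 48*t^2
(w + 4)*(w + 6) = w^2 + 10*w + 24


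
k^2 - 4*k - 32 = (k - 8)*(k + 4)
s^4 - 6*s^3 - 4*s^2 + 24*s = s*(s - 6)*(s - 2)*(s + 2)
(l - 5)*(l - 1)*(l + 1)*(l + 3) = l^4 - 2*l^3 - 16*l^2 + 2*l + 15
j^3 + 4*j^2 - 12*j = j*(j - 2)*(j + 6)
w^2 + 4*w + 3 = (w + 1)*(w + 3)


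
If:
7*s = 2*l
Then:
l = 7*s/2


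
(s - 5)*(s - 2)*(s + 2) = s^3 - 5*s^2 - 4*s + 20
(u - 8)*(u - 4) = u^2 - 12*u + 32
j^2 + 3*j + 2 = (j + 1)*(j + 2)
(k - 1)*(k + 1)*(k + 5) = k^3 + 5*k^2 - k - 5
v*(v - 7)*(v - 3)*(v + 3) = v^4 - 7*v^3 - 9*v^2 + 63*v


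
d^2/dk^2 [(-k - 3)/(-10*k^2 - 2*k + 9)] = 4*(2*(k + 3)*(10*k + 1)^2 - (15*k + 16)*(10*k^2 + 2*k - 9))/(10*k^2 + 2*k - 9)^3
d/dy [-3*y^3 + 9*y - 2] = 9 - 9*y^2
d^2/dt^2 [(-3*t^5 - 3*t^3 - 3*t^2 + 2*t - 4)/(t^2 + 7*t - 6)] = 2*(-9*t^7 - 168*t^6 - 720*t^5 + 1890*t^4 - 1222*t^3 + 312*t^2 - 372*t - 244)/(t^6 + 21*t^5 + 129*t^4 + 91*t^3 - 774*t^2 + 756*t - 216)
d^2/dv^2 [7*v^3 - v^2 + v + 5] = 42*v - 2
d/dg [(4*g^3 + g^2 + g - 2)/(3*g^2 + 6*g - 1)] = (12*g^4 + 48*g^3 - 9*g^2 + 10*g + 11)/(9*g^4 + 36*g^3 + 30*g^2 - 12*g + 1)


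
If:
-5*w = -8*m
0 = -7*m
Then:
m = 0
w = 0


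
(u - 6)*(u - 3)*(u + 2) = u^3 - 7*u^2 + 36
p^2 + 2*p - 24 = (p - 4)*(p + 6)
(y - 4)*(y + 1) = y^2 - 3*y - 4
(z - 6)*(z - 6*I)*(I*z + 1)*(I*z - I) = -z^4 + 7*z^3 + 7*I*z^3 - 49*I*z^2 - 42*z + 42*I*z + 36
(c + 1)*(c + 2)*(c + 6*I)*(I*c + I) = I*c^4 - 6*c^3 + 4*I*c^3 - 24*c^2 + 5*I*c^2 - 30*c + 2*I*c - 12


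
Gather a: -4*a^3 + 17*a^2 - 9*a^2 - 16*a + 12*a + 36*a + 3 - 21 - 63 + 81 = -4*a^3 + 8*a^2 + 32*a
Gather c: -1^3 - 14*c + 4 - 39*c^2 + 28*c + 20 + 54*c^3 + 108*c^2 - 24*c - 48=54*c^3 + 69*c^2 - 10*c - 25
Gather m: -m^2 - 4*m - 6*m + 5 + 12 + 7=-m^2 - 10*m + 24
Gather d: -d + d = 0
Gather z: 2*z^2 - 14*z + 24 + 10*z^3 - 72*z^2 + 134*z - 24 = 10*z^3 - 70*z^2 + 120*z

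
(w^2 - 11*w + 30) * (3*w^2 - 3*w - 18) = 3*w^4 - 36*w^3 + 105*w^2 + 108*w - 540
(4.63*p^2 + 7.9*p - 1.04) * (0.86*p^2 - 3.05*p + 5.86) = 3.9818*p^4 - 7.3275*p^3 + 2.1424*p^2 + 49.466*p - 6.0944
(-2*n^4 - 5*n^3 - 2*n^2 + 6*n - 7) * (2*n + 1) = -4*n^5 - 12*n^4 - 9*n^3 + 10*n^2 - 8*n - 7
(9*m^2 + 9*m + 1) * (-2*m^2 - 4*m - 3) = -18*m^4 - 54*m^3 - 65*m^2 - 31*m - 3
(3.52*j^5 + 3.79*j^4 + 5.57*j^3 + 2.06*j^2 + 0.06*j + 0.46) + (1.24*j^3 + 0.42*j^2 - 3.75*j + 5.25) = 3.52*j^5 + 3.79*j^4 + 6.81*j^3 + 2.48*j^2 - 3.69*j + 5.71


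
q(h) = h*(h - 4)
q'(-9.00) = -22.00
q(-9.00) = 117.00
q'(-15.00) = -34.00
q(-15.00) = 285.00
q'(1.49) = -1.02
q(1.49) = -3.74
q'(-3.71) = -11.42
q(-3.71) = 28.60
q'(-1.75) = -7.50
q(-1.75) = 10.06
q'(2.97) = 1.94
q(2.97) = -3.06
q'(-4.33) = -12.66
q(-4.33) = 36.07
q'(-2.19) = -8.38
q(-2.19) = 13.56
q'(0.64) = -2.72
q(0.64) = -2.15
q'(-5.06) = -14.12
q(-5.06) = 45.84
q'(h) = 2*h - 4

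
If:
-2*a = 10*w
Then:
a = -5*w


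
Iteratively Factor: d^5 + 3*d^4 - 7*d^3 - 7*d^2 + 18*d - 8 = (d - 1)*(d^4 + 4*d^3 - 3*d^2 - 10*d + 8) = (d - 1)*(d + 2)*(d^3 + 2*d^2 - 7*d + 4) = (d - 1)^2*(d + 2)*(d^2 + 3*d - 4) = (d - 1)^2*(d + 2)*(d + 4)*(d - 1)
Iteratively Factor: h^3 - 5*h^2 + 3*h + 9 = (h - 3)*(h^2 - 2*h - 3) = (h - 3)*(h + 1)*(h - 3)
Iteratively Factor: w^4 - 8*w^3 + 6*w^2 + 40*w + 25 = (w + 1)*(w^3 - 9*w^2 + 15*w + 25) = (w - 5)*(w + 1)*(w^2 - 4*w - 5) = (w - 5)*(w + 1)^2*(w - 5)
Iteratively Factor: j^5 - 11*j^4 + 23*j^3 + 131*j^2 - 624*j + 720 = (j - 3)*(j^4 - 8*j^3 - j^2 + 128*j - 240) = (j - 3)*(j + 4)*(j^3 - 12*j^2 + 47*j - 60) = (j - 4)*(j - 3)*(j + 4)*(j^2 - 8*j + 15) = (j - 5)*(j - 4)*(j - 3)*(j + 4)*(j - 3)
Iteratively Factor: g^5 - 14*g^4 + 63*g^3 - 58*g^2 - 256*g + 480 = (g - 3)*(g^4 - 11*g^3 + 30*g^2 + 32*g - 160) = (g - 4)*(g - 3)*(g^3 - 7*g^2 + 2*g + 40) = (g - 4)^2*(g - 3)*(g^2 - 3*g - 10) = (g - 5)*(g - 4)^2*(g - 3)*(g + 2)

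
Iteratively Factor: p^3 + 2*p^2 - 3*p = (p)*(p^2 + 2*p - 3) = p*(p - 1)*(p + 3)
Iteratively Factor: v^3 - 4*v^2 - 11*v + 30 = (v + 3)*(v^2 - 7*v + 10) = (v - 2)*(v + 3)*(v - 5)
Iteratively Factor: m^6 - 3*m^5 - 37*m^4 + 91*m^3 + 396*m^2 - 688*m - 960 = (m + 1)*(m^5 - 4*m^4 - 33*m^3 + 124*m^2 + 272*m - 960) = (m - 4)*(m + 1)*(m^4 - 33*m^2 - 8*m + 240) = (m - 5)*(m - 4)*(m + 1)*(m^3 + 5*m^2 - 8*m - 48) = (m - 5)*(m - 4)*(m - 3)*(m + 1)*(m^2 + 8*m + 16) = (m - 5)*(m - 4)*(m - 3)*(m + 1)*(m + 4)*(m + 4)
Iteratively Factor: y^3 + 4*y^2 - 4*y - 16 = (y + 2)*(y^2 + 2*y - 8) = (y - 2)*(y + 2)*(y + 4)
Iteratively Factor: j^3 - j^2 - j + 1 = (j + 1)*(j^2 - 2*j + 1) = (j - 1)*(j + 1)*(j - 1)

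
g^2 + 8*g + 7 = (g + 1)*(g + 7)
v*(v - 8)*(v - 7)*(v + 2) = v^4 - 13*v^3 + 26*v^2 + 112*v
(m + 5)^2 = m^2 + 10*m + 25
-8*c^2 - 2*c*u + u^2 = (-4*c + u)*(2*c + u)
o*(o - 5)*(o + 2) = o^3 - 3*o^2 - 10*o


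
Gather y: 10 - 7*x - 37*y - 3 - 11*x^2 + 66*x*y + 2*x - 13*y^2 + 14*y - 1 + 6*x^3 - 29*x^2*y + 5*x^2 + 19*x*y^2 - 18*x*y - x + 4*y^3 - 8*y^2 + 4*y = 6*x^3 - 6*x^2 - 6*x + 4*y^3 + y^2*(19*x - 21) + y*(-29*x^2 + 48*x - 19) + 6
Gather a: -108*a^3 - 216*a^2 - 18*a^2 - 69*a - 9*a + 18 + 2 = -108*a^3 - 234*a^2 - 78*a + 20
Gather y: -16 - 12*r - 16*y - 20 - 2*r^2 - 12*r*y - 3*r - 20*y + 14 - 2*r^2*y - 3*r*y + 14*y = -2*r^2 - 15*r + y*(-2*r^2 - 15*r - 22) - 22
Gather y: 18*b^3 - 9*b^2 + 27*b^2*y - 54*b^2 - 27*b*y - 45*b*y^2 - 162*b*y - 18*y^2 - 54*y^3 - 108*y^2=18*b^3 - 63*b^2 - 54*y^3 + y^2*(-45*b - 126) + y*(27*b^2 - 189*b)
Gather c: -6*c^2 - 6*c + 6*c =-6*c^2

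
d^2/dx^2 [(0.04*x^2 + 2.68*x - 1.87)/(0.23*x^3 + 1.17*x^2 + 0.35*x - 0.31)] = (0.004232*x^6 + 0.850632*x^5 + 3.120732*x^4 - 1.13848*x^3 - 13.882212*x^2 + 0.437640000000001*x - 1.2254)/(0.012167*x^9 + 0.185679*x^8 + 1.000086*x^7 + 2.117526*x^6 + 1.021344*x^5 - 0.992832*x^4 - 0.652486*x^3 + 0.223386*x^2 + 0.100905*x - 0.029791)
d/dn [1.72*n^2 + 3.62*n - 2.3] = 3.44*n + 3.62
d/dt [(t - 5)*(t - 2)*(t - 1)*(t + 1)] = 4*t^3 - 21*t^2 + 18*t + 7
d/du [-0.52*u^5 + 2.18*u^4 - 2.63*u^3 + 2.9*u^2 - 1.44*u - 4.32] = -2.6*u^4 + 8.72*u^3 - 7.89*u^2 + 5.8*u - 1.44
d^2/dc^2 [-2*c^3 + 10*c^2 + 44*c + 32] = 20 - 12*c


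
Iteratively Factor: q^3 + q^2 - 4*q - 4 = (q + 2)*(q^2 - q - 2) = (q + 1)*(q + 2)*(q - 2)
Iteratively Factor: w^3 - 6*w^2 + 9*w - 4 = (w - 1)*(w^2 - 5*w + 4) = (w - 1)^2*(w - 4)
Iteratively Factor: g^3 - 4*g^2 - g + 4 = (g - 4)*(g^2 - 1) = (g - 4)*(g - 1)*(g + 1)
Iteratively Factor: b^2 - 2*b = (b)*(b - 2)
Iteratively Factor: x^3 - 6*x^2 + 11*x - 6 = (x - 3)*(x^2 - 3*x + 2) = (x - 3)*(x - 2)*(x - 1)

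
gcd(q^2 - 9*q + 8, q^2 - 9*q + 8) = q^2 - 9*q + 8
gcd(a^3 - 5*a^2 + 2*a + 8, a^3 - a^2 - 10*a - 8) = a^2 - 3*a - 4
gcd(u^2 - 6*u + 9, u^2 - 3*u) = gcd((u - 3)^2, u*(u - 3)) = u - 3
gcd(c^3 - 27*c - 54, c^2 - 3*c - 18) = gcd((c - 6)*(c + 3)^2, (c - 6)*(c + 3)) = c^2 - 3*c - 18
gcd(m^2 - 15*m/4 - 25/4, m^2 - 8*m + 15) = m - 5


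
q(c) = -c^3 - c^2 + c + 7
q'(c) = -3*c^2 - 2*c + 1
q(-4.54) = 75.43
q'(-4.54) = -51.75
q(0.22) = 7.16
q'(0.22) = 0.41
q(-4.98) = 100.73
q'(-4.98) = -63.44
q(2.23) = -6.83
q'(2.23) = -18.38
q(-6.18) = 198.66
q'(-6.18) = -101.22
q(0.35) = 7.18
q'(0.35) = -0.07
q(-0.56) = 6.30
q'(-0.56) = 1.18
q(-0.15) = 6.83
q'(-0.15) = 1.23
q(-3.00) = 22.00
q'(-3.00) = -20.00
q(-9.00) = 646.00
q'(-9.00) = -224.00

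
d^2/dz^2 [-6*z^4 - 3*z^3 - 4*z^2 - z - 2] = -72*z^2 - 18*z - 8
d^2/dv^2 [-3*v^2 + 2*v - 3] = -6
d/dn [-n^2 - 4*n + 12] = -2*n - 4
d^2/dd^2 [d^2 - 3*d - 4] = 2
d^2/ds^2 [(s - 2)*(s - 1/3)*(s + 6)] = 6*s + 22/3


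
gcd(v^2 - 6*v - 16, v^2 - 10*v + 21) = 1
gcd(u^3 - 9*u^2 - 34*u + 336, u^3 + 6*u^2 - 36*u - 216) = u + 6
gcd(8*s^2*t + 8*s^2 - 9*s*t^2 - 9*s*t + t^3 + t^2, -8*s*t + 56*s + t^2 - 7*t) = 8*s - t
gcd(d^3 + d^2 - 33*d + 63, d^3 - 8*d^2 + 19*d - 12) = d - 3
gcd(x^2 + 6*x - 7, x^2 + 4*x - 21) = x + 7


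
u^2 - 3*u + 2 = (u - 2)*(u - 1)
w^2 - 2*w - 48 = (w - 8)*(w + 6)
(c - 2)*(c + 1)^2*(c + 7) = c^4 + 7*c^3 - 3*c^2 - 23*c - 14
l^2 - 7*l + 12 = (l - 4)*(l - 3)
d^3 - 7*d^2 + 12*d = d*(d - 4)*(d - 3)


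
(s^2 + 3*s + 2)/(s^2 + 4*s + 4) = (s + 1)/(s + 2)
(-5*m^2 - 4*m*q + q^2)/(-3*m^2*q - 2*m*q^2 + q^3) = (-5*m + q)/(q*(-3*m + q))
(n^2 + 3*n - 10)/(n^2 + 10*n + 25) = (n - 2)/(n + 5)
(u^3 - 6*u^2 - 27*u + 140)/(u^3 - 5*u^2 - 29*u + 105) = (u - 4)/(u - 3)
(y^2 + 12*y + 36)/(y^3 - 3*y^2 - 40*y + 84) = (y + 6)/(y^2 - 9*y + 14)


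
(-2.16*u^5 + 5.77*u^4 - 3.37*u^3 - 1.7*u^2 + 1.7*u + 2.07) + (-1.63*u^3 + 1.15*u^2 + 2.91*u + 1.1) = -2.16*u^5 + 5.77*u^4 - 5.0*u^3 - 0.55*u^2 + 4.61*u + 3.17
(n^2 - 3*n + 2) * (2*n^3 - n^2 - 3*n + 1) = 2*n^5 - 7*n^4 + 4*n^3 + 8*n^2 - 9*n + 2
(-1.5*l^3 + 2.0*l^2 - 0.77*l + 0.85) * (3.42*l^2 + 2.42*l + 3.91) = -5.13*l^5 + 3.21*l^4 - 3.6584*l^3 + 8.8636*l^2 - 0.9537*l + 3.3235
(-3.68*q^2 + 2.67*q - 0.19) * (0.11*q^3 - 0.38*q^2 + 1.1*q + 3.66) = -0.4048*q^5 + 1.6921*q^4 - 5.0835*q^3 - 10.4596*q^2 + 9.5632*q - 0.6954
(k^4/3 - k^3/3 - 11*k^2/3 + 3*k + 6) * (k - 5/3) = k^5/3 - 8*k^4/9 - 28*k^3/9 + 82*k^2/9 + k - 10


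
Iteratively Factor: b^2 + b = (b + 1)*(b)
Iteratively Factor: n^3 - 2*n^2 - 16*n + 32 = (n - 4)*(n^2 + 2*n - 8) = (n - 4)*(n - 2)*(n + 4)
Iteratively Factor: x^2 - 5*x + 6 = (x - 2)*(x - 3)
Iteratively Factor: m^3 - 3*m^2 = (m)*(m^2 - 3*m) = m^2*(m - 3)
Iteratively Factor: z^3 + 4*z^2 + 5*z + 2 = (z + 1)*(z^2 + 3*z + 2) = (z + 1)^2*(z + 2)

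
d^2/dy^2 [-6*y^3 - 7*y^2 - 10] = -36*y - 14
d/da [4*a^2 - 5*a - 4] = 8*a - 5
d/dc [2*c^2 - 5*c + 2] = 4*c - 5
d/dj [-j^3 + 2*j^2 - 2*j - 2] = -3*j^2 + 4*j - 2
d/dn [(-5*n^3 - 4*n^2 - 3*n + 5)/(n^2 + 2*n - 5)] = 5*(-n^4 - 4*n^3 + 14*n^2 + 6*n + 1)/(n^4 + 4*n^3 - 6*n^2 - 20*n + 25)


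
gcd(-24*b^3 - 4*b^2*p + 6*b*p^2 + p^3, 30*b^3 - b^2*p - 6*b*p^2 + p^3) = 2*b + p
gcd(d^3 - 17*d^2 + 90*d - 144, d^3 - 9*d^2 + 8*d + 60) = d - 6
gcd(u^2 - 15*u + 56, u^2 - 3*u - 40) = u - 8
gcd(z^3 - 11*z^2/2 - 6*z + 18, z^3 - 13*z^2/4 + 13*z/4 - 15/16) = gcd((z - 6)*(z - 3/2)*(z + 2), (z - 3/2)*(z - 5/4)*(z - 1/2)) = z - 3/2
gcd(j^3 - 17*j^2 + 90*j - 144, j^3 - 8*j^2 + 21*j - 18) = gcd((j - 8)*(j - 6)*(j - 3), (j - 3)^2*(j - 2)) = j - 3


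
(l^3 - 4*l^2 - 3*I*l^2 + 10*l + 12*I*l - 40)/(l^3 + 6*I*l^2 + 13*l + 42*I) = (l^2 - l*(4 + 5*I) + 20*I)/(l^2 + 4*I*l + 21)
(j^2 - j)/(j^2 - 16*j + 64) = j*(j - 1)/(j^2 - 16*j + 64)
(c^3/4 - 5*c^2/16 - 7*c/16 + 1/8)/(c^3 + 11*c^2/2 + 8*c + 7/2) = (4*c^2 - 9*c + 2)/(8*(2*c^2 + 9*c + 7))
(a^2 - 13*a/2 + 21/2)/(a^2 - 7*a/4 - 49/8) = 4*(a - 3)/(4*a + 7)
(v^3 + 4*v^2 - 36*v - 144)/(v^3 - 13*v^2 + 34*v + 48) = (v^2 + 10*v + 24)/(v^2 - 7*v - 8)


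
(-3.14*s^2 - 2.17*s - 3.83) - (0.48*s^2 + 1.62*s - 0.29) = -3.62*s^2 - 3.79*s - 3.54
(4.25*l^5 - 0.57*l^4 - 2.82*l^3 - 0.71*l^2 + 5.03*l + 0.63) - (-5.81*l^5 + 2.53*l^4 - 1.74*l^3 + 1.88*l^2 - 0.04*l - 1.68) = 10.06*l^5 - 3.1*l^4 - 1.08*l^3 - 2.59*l^2 + 5.07*l + 2.31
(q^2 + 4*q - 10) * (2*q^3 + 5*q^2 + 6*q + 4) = 2*q^5 + 13*q^4 + 6*q^3 - 22*q^2 - 44*q - 40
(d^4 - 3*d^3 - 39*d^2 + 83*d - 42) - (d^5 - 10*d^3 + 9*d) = -d^5 + d^4 + 7*d^3 - 39*d^2 + 74*d - 42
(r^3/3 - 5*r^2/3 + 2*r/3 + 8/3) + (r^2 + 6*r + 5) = r^3/3 - 2*r^2/3 + 20*r/3 + 23/3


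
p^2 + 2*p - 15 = (p - 3)*(p + 5)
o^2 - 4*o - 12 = (o - 6)*(o + 2)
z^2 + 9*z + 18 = (z + 3)*(z + 6)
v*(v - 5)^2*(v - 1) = v^4 - 11*v^3 + 35*v^2 - 25*v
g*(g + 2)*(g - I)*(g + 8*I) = g^4 + 2*g^3 + 7*I*g^3 + 8*g^2 + 14*I*g^2 + 16*g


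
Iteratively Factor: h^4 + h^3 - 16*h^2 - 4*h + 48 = (h - 3)*(h^3 + 4*h^2 - 4*h - 16) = (h - 3)*(h + 2)*(h^2 + 2*h - 8) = (h - 3)*(h - 2)*(h + 2)*(h + 4)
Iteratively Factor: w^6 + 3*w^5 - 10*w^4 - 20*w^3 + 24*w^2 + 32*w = (w)*(w^5 + 3*w^4 - 10*w^3 - 20*w^2 + 24*w + 32) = w*(w - 2)*(w^4 + 5*w^3 - 20*w - 16) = w*(w - 2)*(w + 2)*(w^3 + 3*w^2 - 6*w - 8) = w*(w - 2)*(w + 2)*(w + 4)*(w^2 - w - 2) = w*(w - 2)*(w + 1)*(w + 2)*(w + 4)*(w - 2)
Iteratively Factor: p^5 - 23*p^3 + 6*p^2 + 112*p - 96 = (p - 4)*(p^4 + 4*p^3 - 7*p^2 - 22*p + 24) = (p - 4)*(p - 1)*(p^3 + 5*p^2 - 2*p - 24) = (p - 4)*(p - 2)*(p - 1)*(p^2 + 7*p + 12) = (p - 4)*(p - 2)*(p - 1)*(p + 4)*(p + 3)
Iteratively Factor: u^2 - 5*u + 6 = (u - 2)*(u - 3)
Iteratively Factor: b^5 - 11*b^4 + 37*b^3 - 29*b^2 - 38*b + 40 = (b - 1)*(b^4 - 10*b^3 + 27*b^2 - 2*b - 40) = (b - 1)*(b + 1)*(b^3 - 11*b^2 + 38*b - 40) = (b - 4)*(b - 1)*(b + 1)*(b^2 - 7*b + 10) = (b - 5)*(b - 4)*(b - 1)*(b + 1)*(b - 2)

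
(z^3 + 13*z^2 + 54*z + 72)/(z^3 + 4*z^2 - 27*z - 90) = (z + 4)/(z - 5)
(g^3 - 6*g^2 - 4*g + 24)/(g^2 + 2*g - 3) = (g^3 - 6*g^2 - 4*g + 24)/(g^2 + 2*g - 3)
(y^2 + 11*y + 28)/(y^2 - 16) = (y + 7)/(y - 4)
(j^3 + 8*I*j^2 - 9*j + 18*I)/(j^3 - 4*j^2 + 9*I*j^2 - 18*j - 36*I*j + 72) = (j - I)/(j - 4)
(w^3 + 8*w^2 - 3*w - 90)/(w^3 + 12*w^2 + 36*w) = (w^2 + 2*w - 15)/(w*(w + 6))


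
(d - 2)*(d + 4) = d^2 + 2*d - 8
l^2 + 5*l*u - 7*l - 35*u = (l - 7)*(l + 5*u)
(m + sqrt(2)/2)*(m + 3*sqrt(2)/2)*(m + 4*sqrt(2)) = m^3 + 6*sqrt(2)*m^2 + 35*m/2 + 6*sqrt(2)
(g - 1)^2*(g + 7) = g^3 + 5*g^2 - 13*g + 7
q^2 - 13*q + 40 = (q - 8)*(q - 5)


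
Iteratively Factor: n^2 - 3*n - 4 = (n - 4)*(n + 1)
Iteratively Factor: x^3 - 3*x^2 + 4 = (x - 2)*(x^2 - x - 2) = (x - 2)*(x + 1)*(x - 2)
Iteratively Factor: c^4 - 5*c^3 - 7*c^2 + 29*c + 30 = (c - 5)*(c^3 - 7*c - 6) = (c - 5)*(c + 2)*(c^2 - 2*c - 3) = (c - 5)*(c - 3)*(c + 2)*(c + 1)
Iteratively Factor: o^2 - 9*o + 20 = (o - 4)*(o - 5)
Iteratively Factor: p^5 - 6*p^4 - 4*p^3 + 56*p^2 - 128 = (p + 2)*(p^4 - 8*p^3 + 12*p^2 + 32*p - 64) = (p + 2)^2*(p^3 - 10*p^2 + 32*p - 32) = (p - 4)*(p + 2)^2*(p^2 - 6*p + 8) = (p - 4)^2*(p + 2)^2*(p - 2)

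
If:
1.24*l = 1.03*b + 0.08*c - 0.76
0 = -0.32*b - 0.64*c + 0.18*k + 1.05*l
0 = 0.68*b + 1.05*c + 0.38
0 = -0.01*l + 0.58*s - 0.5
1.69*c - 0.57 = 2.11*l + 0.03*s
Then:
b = 0.05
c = -0.39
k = 2.17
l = -0.60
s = 0.85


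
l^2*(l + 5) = l^3 + 5*l^2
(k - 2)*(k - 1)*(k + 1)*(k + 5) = k^4 + 3*k^3 - 11*k^2 - 3*k + 10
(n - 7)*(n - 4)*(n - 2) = n^3 - 13*n^2 + 50*n - 56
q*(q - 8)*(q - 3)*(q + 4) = q^4 - 7*q^3 - 20*q^2 + 96*q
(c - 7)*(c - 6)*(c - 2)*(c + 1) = c^4 - 14*c^3 + 53*c^2 - 16*c - 84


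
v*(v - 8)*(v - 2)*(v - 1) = v^4 - 11*v^3 + 26*v^2 - 16*v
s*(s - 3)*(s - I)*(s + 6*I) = s^4 - 3*s^3 + 5*I*s^3 + 6*s^2 - 15*I*s^2 - 18*s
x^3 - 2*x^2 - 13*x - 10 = (x - 5)*(x + 1)*(x + 2)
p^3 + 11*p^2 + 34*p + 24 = (p + 1)*(p + 4)*(p + 6)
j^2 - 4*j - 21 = (j - 7)*(j + 3)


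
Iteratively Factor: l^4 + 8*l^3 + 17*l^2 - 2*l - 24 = (l + 3)*(l^3 + 5*l^2 + 2*l - 8) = (l + 3)*(l + 4)*(l^2 + l - 2) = (l - 1)*(l + 3)*(l + 4)*(l + 2)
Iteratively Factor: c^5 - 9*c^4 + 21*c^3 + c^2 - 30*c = (c - 5)*(c^4 - 4*c^3 + c^2 + 6*c) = (c - 5)*(c - 2)*(c^3 - 2*c^2 - 3*c) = (c - 5)*(c - 2)*(c + 1)*(c^2 - 3*c) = (c - 5)*(c - 3)*(c - 2)*(c + 1)*(c)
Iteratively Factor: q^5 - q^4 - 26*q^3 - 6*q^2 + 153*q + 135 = (q - 5)*(q^4 + 4*q^3 - 6*q^2 - 36*q - 27) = (q - 5)*(q - 3)*(q^3 + 7*q^2 + 15*q + 9) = (q - 5)*(q - 3)*(q + 3)*(q^2 + 4*q + 3) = (q - 5)*(q - 3)*(q + 1)*(q + 3)*(q + 3)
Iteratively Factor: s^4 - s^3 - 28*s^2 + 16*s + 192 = (s - 4)*(s^3 + 3*s^2 - 16*s - 48) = (s - 4)*(s + 4)*(s^2 - s - 12) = (s - 4)^2*(s + 4)*(s + 3)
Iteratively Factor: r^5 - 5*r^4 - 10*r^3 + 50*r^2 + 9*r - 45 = (r - 5)*(r^4 - 10*r^2 + 9) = (r - 5)*(r - 1)*(r^3 + r^2 - 9*r - 9) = (r - 5)*(r - 1)*(r + 3)*(r^2 - 2*r - 3) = (r - 5)*(r - 1)*(r + 1)*(r + 3)*(r - 3)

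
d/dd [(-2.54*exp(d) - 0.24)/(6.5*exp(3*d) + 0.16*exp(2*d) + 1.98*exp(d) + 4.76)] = (33.02*exp(3*d) + 5.0864*exp(2*d) + 0.0768000000000004*exp(d) - 11.6152)*exp(d)/(42.25*exp(6*d) + 2.08*exp(5*d) + 25.7656*exp(4*d) + 62.5136*exp(3*d) + 5.4436*exp(2*d) + 18.8496*exp(d) + 22.6576)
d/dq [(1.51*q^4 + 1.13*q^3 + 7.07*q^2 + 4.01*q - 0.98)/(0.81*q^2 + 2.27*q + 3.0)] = (2.4462*q^5 + 11.1984*q^4 + 23.2502*q^3 + 22.9708*q^2 + 44.0076*q + 14.2546)/(0.6561*q^4 + 3.6774*q^3 + 10.0129*q^2 + 13.62*q + 9.0)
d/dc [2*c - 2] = 2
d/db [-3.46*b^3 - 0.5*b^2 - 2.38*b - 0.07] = -10.38*b^2 - 1.0*b - 2.38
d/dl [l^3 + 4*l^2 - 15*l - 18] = 3*l^2 + 8*l - 15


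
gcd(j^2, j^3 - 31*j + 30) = 1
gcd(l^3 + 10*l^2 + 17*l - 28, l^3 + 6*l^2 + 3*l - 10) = l - 1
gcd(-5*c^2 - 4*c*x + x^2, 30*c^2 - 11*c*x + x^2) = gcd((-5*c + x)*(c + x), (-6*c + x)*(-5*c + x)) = -5*c + x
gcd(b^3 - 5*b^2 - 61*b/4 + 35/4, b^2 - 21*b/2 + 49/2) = b - 7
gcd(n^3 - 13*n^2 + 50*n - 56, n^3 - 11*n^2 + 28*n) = n^2 - 11*n + 28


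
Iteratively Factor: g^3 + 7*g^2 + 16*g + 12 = (g + 2)*(g^2 + 5*g + 6) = (g + 2)^2*(g + 3)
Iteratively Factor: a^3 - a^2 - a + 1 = (a + 1)*(a^2 - 2*a + 1) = (a - 1)*(a + 1)*(a - 1)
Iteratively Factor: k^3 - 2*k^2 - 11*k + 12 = (k - 4)*(k^2 + 2*k - 3) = (k - 4)*(k - 1)*(k + 3)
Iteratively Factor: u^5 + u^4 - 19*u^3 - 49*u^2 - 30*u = (u + 1)*(u^4 - 19*u^2 - 30*u) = (u - 5)*(u + 1)*(u^3 + 5*u^2 + 6*u) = u*(u - 5)*(u + 1)*(u^2 + 5*u + 6) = u*(u - 5)*(u + 1)*(u + 2)*(u + 3)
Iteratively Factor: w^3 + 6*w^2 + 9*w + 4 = (w + 1)*(w^2 + 5*w + 4) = (w + 1)^2*(w + 4)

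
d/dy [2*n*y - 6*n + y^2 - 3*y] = 2*n + 2*y - 3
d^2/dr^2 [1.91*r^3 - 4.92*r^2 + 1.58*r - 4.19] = 11.46*r - 9.84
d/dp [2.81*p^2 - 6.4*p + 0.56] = 5.62*p - 6.4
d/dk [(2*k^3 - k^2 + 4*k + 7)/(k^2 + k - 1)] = (2*k^4 + 4*k^3 - 11*k^2 - 12*k - 11)/(k^4 + 2*k^3 - k^2 - 2*k + 1)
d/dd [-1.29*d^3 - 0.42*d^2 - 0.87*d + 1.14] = -3.87*d^2 - 0.84*d - 0.87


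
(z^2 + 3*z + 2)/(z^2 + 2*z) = (z + 1)/z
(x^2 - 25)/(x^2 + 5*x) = (x - 5)/x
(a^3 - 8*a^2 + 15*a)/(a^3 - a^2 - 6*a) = (a - 5)/(a + 2)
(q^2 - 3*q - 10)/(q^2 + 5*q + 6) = (q - 5)/(q + 3)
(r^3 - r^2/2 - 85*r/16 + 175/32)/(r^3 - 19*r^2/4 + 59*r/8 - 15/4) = (8*r^2 + 6*r - 35)/(4*(2*r^2 - 7*r + 6))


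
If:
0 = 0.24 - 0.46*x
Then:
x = 0.52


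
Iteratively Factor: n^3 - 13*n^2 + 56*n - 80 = (n - 4)*(n^2 - 9*n + 20) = (n - 5)*(n - 4)*(n - 4)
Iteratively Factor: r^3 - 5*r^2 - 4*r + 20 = (r - 5)*(r^2 - 4) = (r - 5)*(r - 2)*(r + 2)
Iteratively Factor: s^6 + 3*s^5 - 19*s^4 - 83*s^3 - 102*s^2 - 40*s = (s + 1)*(s^5 + 2*s^4 - 21*s^3 - 62*s^2 - 40*s) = (s + 1)*(s + 2)*(s^4 - 21*s^2 - 20*s) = s*(s + 1)*(s + 2)*(s^3 - 21*s - 20) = s*(s - 5)*(s + 1)*(s + 2)*(s^2 + 5*s + 4) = s*(s - 5)*(s + 1)^2*(s + 2)*(s + 4)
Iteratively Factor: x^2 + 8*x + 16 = (x + 4)*(x + 4)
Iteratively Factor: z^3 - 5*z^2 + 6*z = (z - 2)*(z^2 - 3*z) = z*(z - 2)*(z - 3)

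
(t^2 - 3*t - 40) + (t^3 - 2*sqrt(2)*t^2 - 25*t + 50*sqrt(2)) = t^3 - 2*sqrt(2)*t^2 + t^2 - 28*t - 40 + 50*sqrt(2)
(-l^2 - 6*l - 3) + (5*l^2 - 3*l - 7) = 4*l^2 - 9*l - 10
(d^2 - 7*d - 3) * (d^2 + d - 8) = d^4 - 6*d^3 - 18*d^2 + 53*d + 24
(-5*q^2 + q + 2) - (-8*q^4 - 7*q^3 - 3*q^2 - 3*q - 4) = 8*q^4 + 7*q^3 - 2*q^2 + 4*q + 6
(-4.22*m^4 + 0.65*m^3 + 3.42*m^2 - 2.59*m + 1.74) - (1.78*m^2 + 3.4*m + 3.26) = -4.22*m^4 + 0.65*m^3 + 1.64*m^2 - 5.99*m - 1.52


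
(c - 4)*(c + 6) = c^2 + 2*c - 24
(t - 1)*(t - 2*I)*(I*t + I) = I*t^3 + 2*t^2 - I*t - 2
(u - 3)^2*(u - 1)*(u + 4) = u^4 - 3*u^3 - 13*u^2 + 51*u - 36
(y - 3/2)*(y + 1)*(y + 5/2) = y^3 + 2*y^2 - 11*y/4 - 15/4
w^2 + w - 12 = (w - 3)*(w + 4)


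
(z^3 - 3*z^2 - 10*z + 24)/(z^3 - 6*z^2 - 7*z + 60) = (z - 2)/(z - 5)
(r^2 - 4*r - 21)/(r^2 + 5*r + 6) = (r - 7)/(r + 2)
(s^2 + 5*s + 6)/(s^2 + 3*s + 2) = (s + 3)/(s + 1)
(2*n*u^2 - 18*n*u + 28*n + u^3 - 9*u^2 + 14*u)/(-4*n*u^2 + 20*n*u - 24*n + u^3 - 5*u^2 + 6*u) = (2*n*u - 14*n + u^2 - 7*u)/(-4*n*u + 12*n + u^2 - 3*u)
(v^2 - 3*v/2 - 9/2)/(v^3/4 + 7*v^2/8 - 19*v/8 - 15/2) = 4*(2*v + 3)/(2*v^2 + 13*v + 20)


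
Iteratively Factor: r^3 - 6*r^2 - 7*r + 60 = (r + 3)*(r^2 - 9*r + 20) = (r - 4)*(r + 3)*(r - 5)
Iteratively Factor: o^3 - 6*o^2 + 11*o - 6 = (o - 1)*(o^2 - 5*o + 6) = (o - 3)*(o - 1)*(o - 2)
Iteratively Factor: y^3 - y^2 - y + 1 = (y - 1)*(y^2 - 1) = (y - 1)^2*(y + 1)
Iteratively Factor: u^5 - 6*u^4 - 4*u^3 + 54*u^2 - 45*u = (u)*(u^4 - 6*u^3 - 4*u^2 + 54*u - 45) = u*(u + 3)*(u^3 - 9*u^2 + 23*u - 15) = u*(u - 5)*(u + 3)*(u^2 - 4*u + 3) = u*(u - 5)*(u - 1)*(u + 3)*(u - 3)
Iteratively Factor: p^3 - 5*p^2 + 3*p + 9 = (p + 1)*(p^2 - 6*p + 9) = (p - 3)*(p + 1)*(p - 3)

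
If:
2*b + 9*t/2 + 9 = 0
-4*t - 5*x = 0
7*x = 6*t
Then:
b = -9/2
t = 0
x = 0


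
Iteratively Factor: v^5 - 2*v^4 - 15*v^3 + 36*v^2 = (v - 3)*(v^4 + v^3 - 12*v^2) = (v - 3)^2*(v^3 + 4*v^2) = v*(v - 3)^2*(v^2 + 4*v) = v*(v - 3)^2*(v + 4)*(v)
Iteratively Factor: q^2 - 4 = (q + 2)*(q - 2)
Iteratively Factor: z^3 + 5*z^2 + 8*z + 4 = (z + 1)*(z^2 + 4*z + 4) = (z + 1)*(z + 2)*(z + 2)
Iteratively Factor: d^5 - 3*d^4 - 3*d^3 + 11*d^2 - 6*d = (d - 1)*(d^4 - 2*d^3 - 5*d^2 + 6*d) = (d - 1)*(d + 2)*(d^3 - 4*d^2 + 3*d) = (d - 1)^2*(d + 2)*(d^2 - 3*d) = (d - 3)*(d - 1)^2*(d + 2)*(d)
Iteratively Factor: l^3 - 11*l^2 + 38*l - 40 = (l - 4)*(l^2 - 7*l + 10) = (l - 5)*(l - 4)*(l - 2)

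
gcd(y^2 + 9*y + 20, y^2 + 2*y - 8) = y + 4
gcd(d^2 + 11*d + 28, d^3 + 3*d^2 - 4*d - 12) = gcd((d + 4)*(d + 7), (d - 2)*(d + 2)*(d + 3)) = 1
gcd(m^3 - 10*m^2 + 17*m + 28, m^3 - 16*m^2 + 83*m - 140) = m^2 - 11*m + 28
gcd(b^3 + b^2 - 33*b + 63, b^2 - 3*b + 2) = 1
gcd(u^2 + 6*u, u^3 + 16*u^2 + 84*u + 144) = u + 6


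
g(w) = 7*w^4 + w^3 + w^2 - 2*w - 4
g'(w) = 28*w^3 + 3*w^2 + 2*w - 2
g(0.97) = 2.11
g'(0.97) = 28.32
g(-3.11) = 636.66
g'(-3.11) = -821.45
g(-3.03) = 573.45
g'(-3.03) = -759.42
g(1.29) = 16.62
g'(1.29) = 65.68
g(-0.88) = 2.05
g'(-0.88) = -20.52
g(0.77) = -2.03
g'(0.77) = 14.10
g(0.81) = -1.42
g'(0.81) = 16.47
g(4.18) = 2215.14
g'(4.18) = 2103.75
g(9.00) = 46715.00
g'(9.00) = 20671.00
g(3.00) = 593.00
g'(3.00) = 787.00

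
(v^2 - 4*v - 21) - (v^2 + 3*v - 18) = -7*v - 3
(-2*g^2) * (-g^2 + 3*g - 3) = 2*g^4 - 6*g^3 + 6*g^2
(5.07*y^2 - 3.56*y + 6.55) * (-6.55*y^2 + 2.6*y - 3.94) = -33.2085*y^4 + 36.5*y^3 - 72.1343*y^2 + 31.0564*y - 25.807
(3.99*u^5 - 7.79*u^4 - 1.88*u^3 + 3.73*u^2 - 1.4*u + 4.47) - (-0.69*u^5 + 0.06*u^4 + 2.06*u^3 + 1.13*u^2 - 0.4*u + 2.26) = 4.68*u^5 - 7.85*u^4 - 3.94*u^3 + 2.6*u^2 - 1.0*u + 2.21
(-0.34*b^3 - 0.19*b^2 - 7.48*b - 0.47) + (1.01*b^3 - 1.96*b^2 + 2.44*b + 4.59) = 0.67*b^3 - 2.15*b^2 - 5.04*b + 4.12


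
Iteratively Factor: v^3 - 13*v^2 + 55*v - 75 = (v - 5)*(v^2 - 8*v + 15) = (v - 5)*(v - 3)*(v - 5)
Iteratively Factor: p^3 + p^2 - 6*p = (p + 3)*(p^2 - 2*p) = p*(p + 3)*(p - 2)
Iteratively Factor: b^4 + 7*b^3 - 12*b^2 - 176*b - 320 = (b - 5)*(b^3 + 12*b^2 + 48*b + 64) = (b - 5)*(b + 4)*(b^2 + 8*b + 16) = (b - 5)*(b + 4)^2*(b + 4)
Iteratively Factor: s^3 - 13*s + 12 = (s - 1)*(s^2 + s - 12) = (s - 3)*(s - 1)*(s + 4)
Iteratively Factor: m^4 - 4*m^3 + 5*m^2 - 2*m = (m - 1)*(m^3 - 3*m^2 + 2*m) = (m - 1)^2*(m^2 - 2*m) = m*(m - 1)^2*(m - 2)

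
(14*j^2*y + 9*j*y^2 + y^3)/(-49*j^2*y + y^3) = (2*j + y)/(-7*j + y)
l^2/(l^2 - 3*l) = l/(l - 3)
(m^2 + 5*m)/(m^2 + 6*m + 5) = m/(m + 1)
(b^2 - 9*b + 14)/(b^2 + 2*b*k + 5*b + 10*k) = (b^2 - 9*b + 14)/(b^2 + 2*b*k + 5*b + 10*k)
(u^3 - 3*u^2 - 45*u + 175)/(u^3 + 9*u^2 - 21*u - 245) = (u - 5)/(u + 7)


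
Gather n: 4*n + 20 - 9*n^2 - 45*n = -9*n^2 - 41*n + 20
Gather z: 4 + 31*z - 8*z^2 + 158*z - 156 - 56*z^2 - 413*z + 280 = -64*z^2 - 224*z + 128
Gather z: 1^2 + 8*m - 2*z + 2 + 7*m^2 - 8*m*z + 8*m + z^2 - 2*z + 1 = 7*m^2 + 16*m + z^2 + z*(-8*m - 4) + 4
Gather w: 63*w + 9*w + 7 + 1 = 72*w + 8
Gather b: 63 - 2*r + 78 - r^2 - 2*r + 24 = -r^2 - 4*r + 165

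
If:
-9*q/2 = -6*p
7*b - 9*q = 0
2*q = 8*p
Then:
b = 0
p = 0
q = 0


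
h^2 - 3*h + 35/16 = (h - 7/4)*(h - 5/4)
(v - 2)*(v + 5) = v^2 + 3*v - 10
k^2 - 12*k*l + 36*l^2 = (k - 6*l)^2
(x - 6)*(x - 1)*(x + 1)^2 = x^4 - 5*x^3 - 7*x^2 + 5*x + 6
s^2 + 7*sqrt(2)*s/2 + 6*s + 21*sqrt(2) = (s + 6)*(s + 7*sqrt(2)/2)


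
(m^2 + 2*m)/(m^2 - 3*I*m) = (m + 2)/(m - 3*I)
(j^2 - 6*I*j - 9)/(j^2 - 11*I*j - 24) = (j - 3*I)/(j - 8*I)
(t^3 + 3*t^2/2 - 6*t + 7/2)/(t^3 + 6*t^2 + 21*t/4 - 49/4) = 2*(t - 1)/(2*t + 7)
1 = 1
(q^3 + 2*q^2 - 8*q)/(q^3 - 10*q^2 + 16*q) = (q + 4)/(q - 8)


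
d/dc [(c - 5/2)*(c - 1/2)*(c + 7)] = 3*c^2 + 8*c - 79/4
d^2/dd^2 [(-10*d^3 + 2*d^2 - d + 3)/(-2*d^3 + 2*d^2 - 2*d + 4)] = (8*d^6 - 27*d^5 + 105*d^4 - 16*d^3 - 54*d^2 + 105*d - 3)/(d^9 - 3*d^8 + 6*d^7 - 13*d^6 + 18*d^5 - 21*d^4 + 25*d^3 - 18*d^2 + 12*d - 8)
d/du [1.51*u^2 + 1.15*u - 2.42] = 3.02*u + 1.15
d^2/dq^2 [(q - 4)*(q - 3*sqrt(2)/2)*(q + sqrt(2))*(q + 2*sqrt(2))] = 12*q^2 - 24*q + 9*sqrt(2)*q - 12*sqrt(2) - 10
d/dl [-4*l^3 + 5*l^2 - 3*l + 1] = -12*l^2 + 10*l - 3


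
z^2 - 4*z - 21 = (z - 7)*(z + 3)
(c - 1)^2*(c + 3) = c^3 + c^2 - 5*c + 3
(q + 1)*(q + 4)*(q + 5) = q^3 + 10*q^2 + 29*q + 20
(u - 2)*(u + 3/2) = u^2 - u/2 - 3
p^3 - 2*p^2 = p^2*(p - 2)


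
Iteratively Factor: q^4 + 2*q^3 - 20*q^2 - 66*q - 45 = (q + 1)*(q^3 + q^2 - 21*q - 45) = (q + 1)*(q + 3)*(q^2 - 2*q - 15) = (q - 5)*(q + 1)*(q + 3)*(q + 3)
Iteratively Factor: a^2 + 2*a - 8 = (a - 2)*(a + 4)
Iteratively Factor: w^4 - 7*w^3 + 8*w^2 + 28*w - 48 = (w - 4)*(w^3 - 3*w^2 - 4*w + 12) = (w - 4)*(w + 2)*(w^2 - 5*w + 6) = (w - 4)*(w - 3)*(w + 2)*(w - 2)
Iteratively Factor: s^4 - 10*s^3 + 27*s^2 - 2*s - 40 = (s + 1)*(s^3 - 11*s^2 + 38*s - 40) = (s - 2)*(s + 1)*(s^2 - 9*s + 20) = (s - 4)*(s - 2)*(s + 1)*(s - 5)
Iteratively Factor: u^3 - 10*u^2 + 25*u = (u - 5)*(u^2 - 5*u) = (u - 5)^2*(u)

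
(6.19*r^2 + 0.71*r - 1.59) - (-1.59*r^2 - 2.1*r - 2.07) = 7.78*r^2 + 2.81*r + 0.48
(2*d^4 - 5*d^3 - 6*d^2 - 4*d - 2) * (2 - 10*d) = -20*d^5 + 54*d^4 + 50*d^3 + 28*d^2 + 12*d - 4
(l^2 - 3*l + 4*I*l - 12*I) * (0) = 0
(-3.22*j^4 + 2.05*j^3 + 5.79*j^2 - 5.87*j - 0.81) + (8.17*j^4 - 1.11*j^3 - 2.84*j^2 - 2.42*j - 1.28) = 4.95*j^4 + 0.94*j^3 + 2.95*j^2 - 8.29*j - 2.09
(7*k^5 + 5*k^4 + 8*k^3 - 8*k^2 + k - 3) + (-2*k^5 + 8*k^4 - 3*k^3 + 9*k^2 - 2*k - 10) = 5*k^5 + 13*k^4 + 5*k^3 + k^2 - k - 13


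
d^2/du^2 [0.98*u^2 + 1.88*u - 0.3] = 1.96000000000000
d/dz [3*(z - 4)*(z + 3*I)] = 6*z - 12 + 9*I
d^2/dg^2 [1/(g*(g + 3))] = 2*(g^2 + g*(g + 3) + (g + 3)^2)/(g^3*(g + 3)^3)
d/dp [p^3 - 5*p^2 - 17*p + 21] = 3*p^2 - 10*p - 17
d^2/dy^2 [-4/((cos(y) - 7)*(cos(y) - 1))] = 8*(2*sin(y)^4 - 19*sin(y)^2 + 43*cos(y) - 3*cos(3*y) - 40)/((cos(y) - 7)^3*(cos(y) - 1)^3)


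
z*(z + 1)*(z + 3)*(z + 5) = z^4 + 9*z^3 + 23*z^2 + 15*z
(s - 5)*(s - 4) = s^2 - 9*s + 20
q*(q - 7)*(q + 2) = q^3 - 5*q^2 - 14*q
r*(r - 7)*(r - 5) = r^3 - 12*r^2 + 35*r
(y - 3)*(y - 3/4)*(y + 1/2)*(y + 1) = y^4 - 9*y^3/4 - 23*y^2/8 + 3*y/2 + 9/8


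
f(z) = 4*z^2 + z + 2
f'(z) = 8*z + 1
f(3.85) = 65.14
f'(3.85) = 31.80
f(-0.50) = 2.50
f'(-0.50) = -3.00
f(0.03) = 2.03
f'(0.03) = 1.24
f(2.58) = 31.21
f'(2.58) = 21.64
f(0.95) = 6.56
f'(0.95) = 8.60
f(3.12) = 44.06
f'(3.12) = 25.96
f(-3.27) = 41.50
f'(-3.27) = -25.16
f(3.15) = 44.84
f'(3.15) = 26.20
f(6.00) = 152.00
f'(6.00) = 49.00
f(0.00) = 2.00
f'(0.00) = 1.00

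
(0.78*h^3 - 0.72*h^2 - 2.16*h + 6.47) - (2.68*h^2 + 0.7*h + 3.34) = 0.78*h^3 - 3.4*h^2 - 2.86*h + 3.13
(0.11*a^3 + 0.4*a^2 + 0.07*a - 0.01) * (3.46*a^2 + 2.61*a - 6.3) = 0.3806*a^5 + 1.6711*a^4 + 0.5932*a^3 - 2.3719*a^2 - 0.4671*a + 0.063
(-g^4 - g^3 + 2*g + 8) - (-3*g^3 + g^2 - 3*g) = -g^4 + 2*g^3 - g^2 + 5*g + 8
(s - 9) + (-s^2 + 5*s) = -s^2 + 6*s - 9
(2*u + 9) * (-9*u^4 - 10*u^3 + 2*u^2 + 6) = -18*u^5 - 101*u^4 - 86*u^3 + 18*u^2 + 12*u + 54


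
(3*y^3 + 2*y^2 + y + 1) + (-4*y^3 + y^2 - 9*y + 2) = -y^3 + 3*y^2 - 8*y + 3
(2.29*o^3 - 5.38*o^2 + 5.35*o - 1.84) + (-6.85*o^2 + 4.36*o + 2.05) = 2.29*o^3 - 12.23*o^2 + 9.71*o + 0.21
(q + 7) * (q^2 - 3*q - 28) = q^3 + 4*q^2 - 49*q - 196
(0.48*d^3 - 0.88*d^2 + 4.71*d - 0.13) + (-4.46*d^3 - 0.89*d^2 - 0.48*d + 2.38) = -3.98*d^3 - 1.77*d^2 + 4.23*d + 2.25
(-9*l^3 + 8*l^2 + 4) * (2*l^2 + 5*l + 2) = -18*l^5 - 29*l^4 + 22*l^3 + 24*l^2 + 20*l + 8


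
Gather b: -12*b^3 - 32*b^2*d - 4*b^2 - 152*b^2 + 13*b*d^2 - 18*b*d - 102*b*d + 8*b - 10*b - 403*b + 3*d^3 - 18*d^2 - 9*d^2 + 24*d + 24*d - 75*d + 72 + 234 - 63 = -12*b^3 + b^2*(-32*d - 156) + b*(13*d^2 - 120*d - 405) + 3*d^3 - 27*d^2 - 27*d + 243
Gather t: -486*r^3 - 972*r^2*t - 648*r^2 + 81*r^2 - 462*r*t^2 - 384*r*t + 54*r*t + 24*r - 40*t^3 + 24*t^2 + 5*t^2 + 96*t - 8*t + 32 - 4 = -486*r^3 - 567*r^2 + 24*r - 40*t^3 + t^2*(29 - 462*r) + t*(-972*r^2 - 330*r + 88) + 28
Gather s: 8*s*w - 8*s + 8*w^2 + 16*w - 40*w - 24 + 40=s*(8*w - 8) + 8*w^2 - 24*w + 16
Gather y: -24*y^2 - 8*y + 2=-24*y^2 - 8*y + 2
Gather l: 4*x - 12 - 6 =4*x - 18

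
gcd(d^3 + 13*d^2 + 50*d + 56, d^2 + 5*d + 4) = d + 4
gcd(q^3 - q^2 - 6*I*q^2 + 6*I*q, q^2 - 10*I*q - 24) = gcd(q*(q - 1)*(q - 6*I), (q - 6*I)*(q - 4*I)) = q - 6*I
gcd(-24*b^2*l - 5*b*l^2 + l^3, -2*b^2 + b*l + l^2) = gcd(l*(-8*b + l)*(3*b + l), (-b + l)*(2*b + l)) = 1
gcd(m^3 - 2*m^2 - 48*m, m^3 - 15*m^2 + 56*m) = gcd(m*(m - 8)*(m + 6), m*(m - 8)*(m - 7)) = m^2 - 8*m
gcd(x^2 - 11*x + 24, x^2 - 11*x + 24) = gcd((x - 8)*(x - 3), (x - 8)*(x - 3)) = x^2 - 11*x + 24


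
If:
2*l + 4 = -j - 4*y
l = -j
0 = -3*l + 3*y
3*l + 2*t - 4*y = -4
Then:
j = 4/5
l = -4/5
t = -12/5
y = -4/5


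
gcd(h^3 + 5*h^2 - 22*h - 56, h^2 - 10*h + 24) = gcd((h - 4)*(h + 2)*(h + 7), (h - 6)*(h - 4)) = h - 4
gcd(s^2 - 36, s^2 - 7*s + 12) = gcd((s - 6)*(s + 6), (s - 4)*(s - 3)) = 1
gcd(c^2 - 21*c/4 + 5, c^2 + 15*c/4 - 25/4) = c - 5/4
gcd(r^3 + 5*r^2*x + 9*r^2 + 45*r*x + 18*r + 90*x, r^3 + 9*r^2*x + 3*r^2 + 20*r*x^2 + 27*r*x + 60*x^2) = r^2 + 5*r*x + 3*r + 15*x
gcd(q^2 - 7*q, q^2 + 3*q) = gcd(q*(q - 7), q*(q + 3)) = q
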